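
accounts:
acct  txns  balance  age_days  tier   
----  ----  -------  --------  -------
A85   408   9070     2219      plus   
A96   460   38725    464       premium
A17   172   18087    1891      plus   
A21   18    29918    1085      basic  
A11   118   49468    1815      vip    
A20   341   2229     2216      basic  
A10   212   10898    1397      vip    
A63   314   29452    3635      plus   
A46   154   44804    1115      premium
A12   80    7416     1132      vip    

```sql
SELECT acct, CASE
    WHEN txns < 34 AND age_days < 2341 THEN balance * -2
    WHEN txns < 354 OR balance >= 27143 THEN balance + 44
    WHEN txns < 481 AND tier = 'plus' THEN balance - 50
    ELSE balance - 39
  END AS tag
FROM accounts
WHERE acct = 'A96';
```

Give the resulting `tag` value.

acct = A96: txns=460, balance=38725, age_days=464, tier=premium.
txns < 34 AND age_days < 2341 → false
txns < 354 OR balance >= 27143 → true → 38769

38769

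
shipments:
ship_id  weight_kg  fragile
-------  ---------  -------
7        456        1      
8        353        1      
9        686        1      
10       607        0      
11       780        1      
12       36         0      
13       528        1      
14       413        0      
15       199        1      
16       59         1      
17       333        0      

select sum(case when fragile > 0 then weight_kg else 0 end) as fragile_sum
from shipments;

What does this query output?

ship_id=7: ✓ → 456
ship_id=8: ✓ → 353
ship_id=9: ✓ → 686
ship_id=10: ✗
ship_id=11: ✓ → 780
ship_id=12: ✗
ship_id=13: ✓ → 528
ship_id=14: ✗
ship_id=15: ✓ → 199
ship_id=16: ✓ → 59
ship_id=17: ✗
fragile_sum = 456 + 353 + 686 + 780 + 528 + 199 + 59 = 3061

3061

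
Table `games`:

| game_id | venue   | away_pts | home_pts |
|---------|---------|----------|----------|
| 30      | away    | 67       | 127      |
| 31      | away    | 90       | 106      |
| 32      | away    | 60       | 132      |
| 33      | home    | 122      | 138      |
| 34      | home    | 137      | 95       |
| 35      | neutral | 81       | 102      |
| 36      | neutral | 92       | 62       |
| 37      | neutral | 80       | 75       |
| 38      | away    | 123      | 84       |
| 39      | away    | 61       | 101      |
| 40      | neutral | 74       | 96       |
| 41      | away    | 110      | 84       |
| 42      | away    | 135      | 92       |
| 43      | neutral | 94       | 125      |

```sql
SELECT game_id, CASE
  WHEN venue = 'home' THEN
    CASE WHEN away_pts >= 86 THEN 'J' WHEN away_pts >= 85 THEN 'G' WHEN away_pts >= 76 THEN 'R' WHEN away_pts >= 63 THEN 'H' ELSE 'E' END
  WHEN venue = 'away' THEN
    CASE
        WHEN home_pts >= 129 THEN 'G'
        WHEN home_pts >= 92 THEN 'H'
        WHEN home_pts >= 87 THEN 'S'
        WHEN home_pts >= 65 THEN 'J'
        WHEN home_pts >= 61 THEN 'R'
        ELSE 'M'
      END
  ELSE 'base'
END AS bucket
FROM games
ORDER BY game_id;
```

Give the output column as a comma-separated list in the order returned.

H, H, G, J, J, base, base, base, J, H, base, J, H, base

game_id=30: venue='away' → inner[home_pts >= 92] → H
game_id=31: venue='away' → inner[home_pts >= 92] → H
game_id=32: venue='away' → inner[home_pts >= 129] → G
game_id=33: venue='home' → inner[away_pts >= 86] → J
game_id=34: venue='home' → inner[away_pts >= 86] → J
game_id=35: venue='neutral' → outer ELSE → base
game_id=36: venue='neutral' → outer ELSE → base
game_id=37: venue='neutral' → outer ELSE → base
game_id=38: venue='away' → inner[home_pts >= 65] → J
game_id=39: venue='away' → inner[home_pts >= 92] → H
game_id=40: venue='neutral' → outer ELSE → base
game_id=41: venue='away' → inner[home_pts >= 65] → J
game_id=42: venue='away' → inner[home_pts >= 92] → H
game_id=43: venue='neutral' → outer ELSE → base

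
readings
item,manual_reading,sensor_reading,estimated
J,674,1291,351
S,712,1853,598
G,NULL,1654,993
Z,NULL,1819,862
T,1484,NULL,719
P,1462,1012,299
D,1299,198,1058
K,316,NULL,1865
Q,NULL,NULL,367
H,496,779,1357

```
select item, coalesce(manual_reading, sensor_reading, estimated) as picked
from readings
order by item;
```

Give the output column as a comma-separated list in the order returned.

1299, 1654, 496, 674, 316, 1462, 367, 712, 1484, 1819

item=D: manual_reading=1299 → 1299
item=G: manual_reading=NULL, sensor_reading=1654 → 1654
item=H: manual_reading=496 → 496
item=J: manual_reading=674 → 674
item=K: manual_reading=316 → 316
item=P: manual_reading=1462 → 1462
item=Q: manual_reading=NULL, sensor_reading=NULL, estimated=367 → 367
item=S: manual_reading=712 → 712
item=T: manual_reading=1484 → 1484
item=Z: manual_reading=NULL, sensor_reading=1819 → 1819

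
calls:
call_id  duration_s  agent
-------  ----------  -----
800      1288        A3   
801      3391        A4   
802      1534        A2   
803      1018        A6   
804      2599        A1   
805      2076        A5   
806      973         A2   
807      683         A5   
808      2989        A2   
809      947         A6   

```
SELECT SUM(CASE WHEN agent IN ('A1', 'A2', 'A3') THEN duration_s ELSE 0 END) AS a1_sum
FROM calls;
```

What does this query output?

9383

call_id=800: ✓ → 1288
call_id=801: ✗
call_id=802: ✓ → 1534
call_id=803: ✗
call_id=804: ✓ → 2599
call_id=805: ✗
call_id=806: ✓ → 973
call_id=807: ✗
call_id=808: ✓ → 2989
call_id=809: ✗
a1_sum = 1288 + 1534 + 2599 + 973 + 2989 = 9383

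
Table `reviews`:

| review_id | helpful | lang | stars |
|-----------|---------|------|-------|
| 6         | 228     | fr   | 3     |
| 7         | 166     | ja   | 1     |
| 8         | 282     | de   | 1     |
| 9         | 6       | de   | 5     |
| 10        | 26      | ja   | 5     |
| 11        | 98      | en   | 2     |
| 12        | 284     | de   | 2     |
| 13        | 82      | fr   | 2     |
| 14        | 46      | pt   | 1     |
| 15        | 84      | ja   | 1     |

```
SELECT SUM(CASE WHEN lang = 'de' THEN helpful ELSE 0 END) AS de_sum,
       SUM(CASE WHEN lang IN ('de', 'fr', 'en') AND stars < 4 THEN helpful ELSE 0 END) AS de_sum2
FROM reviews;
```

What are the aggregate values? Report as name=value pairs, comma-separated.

[de_sum: lang = 'de']
review_id=6: ✗
review_id=7: ✗
review_id=8: ✓ → 282
review_id=9: ✓ → 6
review_id=10: ✗
review_id=11: ✗
review_id=12: ✓ → 284
review_id=13: ✗
review_id=14: ✗
review_id=15: ✗
de_sum = 282 + 6 + 284 = 572
—
[de_sum2: lang IN ('de', 'fr', 'en') AND stars < 4]
review_id=6: ✓ → 228
review_id=7: ✗
review_id=8: ✓ → 282
review_id=9: ✗
review_id=10: ✗
review_id=11: ✓ → 98
review_id=12: ✓ → 284
review_id=13: ✓ → 82
review_id=14: ✗
review_id=15: ✗
de_sum2 = 228 + 282 + 98 + 284 + 82 = 974

de_sum=572, de_sum2=974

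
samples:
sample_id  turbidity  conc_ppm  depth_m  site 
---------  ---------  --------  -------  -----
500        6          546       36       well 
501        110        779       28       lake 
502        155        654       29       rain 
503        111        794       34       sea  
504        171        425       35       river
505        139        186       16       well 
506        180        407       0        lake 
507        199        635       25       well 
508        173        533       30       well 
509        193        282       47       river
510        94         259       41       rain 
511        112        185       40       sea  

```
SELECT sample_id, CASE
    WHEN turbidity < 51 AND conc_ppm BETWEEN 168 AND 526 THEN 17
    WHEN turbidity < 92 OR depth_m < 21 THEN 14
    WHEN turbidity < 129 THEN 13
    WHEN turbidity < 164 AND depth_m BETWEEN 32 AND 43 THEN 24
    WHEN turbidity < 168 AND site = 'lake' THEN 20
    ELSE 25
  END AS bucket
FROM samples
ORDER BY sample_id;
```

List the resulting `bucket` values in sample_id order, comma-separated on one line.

sample_id=500: turbidity < 92 OR depth_m < 21 → 14
sample_id=501: turbidity < 129 → 13
sample_id=502: ELSE → 25
sample_id=503: turbidity < 129 → 13
sample_id=504: ELSE → 25
sample_id=505: turbidity < 92 OR depth_m < 21 → 14
sample_id=506: turbidity < 92 OR depth_m < 21 → 14
sample_id=507: ELSE → 25
sample_id=508: ELSE → 25
sample_id=509: ELSE → 25
sample_id=510: turbidity < 129 → 13
sample_id=511: turbidity < 129 → 13

14, 13, 25, 13, 25, 14, 14, 25, 25, 25, 13, 13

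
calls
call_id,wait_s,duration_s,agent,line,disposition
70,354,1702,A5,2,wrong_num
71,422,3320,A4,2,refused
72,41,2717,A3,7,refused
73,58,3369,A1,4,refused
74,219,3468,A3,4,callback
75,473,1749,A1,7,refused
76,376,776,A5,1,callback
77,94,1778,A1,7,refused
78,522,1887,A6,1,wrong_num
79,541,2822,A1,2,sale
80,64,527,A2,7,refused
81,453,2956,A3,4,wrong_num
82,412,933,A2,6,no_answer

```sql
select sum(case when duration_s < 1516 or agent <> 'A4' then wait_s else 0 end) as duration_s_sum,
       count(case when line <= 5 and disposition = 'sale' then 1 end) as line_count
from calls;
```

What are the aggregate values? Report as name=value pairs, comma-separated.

duration_s_sum=3607, line_count=1

[duration_s_sum: duration_s < 1516 or agent <> 'A4']
call_id=70: ✓ → 354
call_id=71: ✗
call_id=72: ✓ → 41
call_id=73: ✓ → 58
call_id=74: ✓ → 219
call_id=75: ✓ → 473
call_id=76: ✓ → 376
call_id=77: ✓ → 94
call_id=78: ✓ → 522
call_id=79: ✓ → 541
call_id=80: ✓ → 64
call_id=81: ✓ → 453
call_id=82: ✓ → 412
duration_s_sum = 354 + 41 + 58 + 219 + 473 + 376 + 94 + 522 + 541 + 64 + 453 + 412 = 3607
—
[line_count: line <= 5 and disposition = 'sale']
call_id=70: ✗
call_id=71: ✗
call_id=72: ✗
call_id=73: ✗
call_id=74: ✗
call_id=75: ✗
call_id=76: ✗
call_id=77: ✗
call_id=78: ✗
call_id=79: ✓ → 1
call_id=80: ✗
call_id=81: ✗
call_id=82: ✗
line_count = COUNT(1) = 1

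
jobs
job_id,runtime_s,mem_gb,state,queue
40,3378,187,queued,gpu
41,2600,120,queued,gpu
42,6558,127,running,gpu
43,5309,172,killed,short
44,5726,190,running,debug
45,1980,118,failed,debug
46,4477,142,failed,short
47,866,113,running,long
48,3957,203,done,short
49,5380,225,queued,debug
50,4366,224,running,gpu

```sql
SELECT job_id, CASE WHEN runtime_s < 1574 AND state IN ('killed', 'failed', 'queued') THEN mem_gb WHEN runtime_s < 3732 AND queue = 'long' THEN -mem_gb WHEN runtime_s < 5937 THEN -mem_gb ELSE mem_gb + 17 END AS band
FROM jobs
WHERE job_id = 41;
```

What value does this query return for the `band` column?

job_id = 41: runtime_s=2600, mem_gb=120, state=queued, queue=gpu.
runtime_s < 1574 AND state IN ('killed', 'failed', 'queued') → false
runtime_s < 3732 AND queue = 'long' → false
runtime_s < 5937 → true → -120

-120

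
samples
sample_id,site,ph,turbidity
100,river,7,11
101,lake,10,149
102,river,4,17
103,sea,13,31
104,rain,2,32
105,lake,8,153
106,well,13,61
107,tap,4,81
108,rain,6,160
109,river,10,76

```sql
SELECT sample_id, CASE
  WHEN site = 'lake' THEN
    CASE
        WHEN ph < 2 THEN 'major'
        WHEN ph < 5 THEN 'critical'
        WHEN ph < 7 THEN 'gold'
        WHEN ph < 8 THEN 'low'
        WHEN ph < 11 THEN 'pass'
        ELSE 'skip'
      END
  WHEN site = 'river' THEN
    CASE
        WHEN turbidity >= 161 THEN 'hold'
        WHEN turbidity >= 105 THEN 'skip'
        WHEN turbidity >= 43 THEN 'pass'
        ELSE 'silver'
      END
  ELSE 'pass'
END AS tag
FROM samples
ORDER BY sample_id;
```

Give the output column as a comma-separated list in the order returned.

sample_id=100: site='river' → inner[ELSE] → silver
sample_id=101: site='lake' → inner[ph < 11] → pass
sample_id=102: site='river' → inner[ELSE] → silver
sample_id=103: site='sea' → outer ELSE → pass
sample_id=104: site='rain' → outer ELSE → pass
sample_id=105: site='lake' → inner[ph < 11] → pass
sample_id=106: site='well' → outer ELSE → pass
sample_id=107: site='tap' → outer ELSE → pass
sample_id=108: site='rain' → outer ELSE → pass
sample_id=109: site='river' → inner[turbidity >= 43] → pass

silver, pass, silver, pass, pass, pass, pass, pass, pass, pass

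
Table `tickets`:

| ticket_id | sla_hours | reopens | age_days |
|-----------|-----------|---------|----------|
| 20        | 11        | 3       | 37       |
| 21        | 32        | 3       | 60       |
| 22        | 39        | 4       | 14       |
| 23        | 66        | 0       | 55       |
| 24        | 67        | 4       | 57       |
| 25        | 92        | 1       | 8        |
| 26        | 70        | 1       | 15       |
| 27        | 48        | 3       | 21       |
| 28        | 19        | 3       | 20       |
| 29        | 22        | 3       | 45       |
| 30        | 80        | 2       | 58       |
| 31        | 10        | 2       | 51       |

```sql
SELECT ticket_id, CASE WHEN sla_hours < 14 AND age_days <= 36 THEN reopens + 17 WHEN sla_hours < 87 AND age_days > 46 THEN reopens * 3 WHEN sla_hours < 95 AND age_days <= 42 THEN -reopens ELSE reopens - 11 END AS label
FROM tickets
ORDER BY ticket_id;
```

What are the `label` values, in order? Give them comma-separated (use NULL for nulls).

ticket_id=20: sla_hours < 95 AND age_days <= 42 → -3
ticket_id=21: sla_hours < 87 AND age_days > 46 → 9
ticket_id=22: sla_hours < 95 AND age_days <= 42 → -4
ticket_id=23: sla_hours < 87 AND age_days > 46 → 0
ticket_id=24: sla_hours < 87 AND age_days > 46 → 12
ticket_id=25: sla_hours < 95 AND age_days <= 42 → -1
ticket_id=26: sla_hours < 95 AND age_days <= 42 → -1
ticket_id=27: sla_hours < 95 AND age_days <= 42 → -3
ticket_id=28: sla_hours < 95 AND age_days <= 42 → -3
ticket_id=29: ELSE → -8
ticket_id=30: sla_hours < 87 AND age_days > 46 → 6
ticket_id=31: sla_hours < 87 AND age_days > 46 → 6

-3, 9, -4, 0, 12, -1, -1, -3, -3, -8, 6, 6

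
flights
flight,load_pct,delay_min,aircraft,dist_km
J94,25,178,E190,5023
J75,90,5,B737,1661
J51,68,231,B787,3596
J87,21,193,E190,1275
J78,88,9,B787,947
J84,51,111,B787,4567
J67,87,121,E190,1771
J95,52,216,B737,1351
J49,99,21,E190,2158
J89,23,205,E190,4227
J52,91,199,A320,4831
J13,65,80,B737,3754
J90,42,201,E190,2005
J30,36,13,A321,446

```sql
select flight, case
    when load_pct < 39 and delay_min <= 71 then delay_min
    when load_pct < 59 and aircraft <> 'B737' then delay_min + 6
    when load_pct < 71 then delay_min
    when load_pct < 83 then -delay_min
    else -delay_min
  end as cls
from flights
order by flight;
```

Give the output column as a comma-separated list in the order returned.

flight=J13: load_pct < 71 → 80
flight=J30: load_pct < 39 and delay_min <= 71 → 13
flight=J49: ELSE → -21
flight=J51: load_pct < 71 → 231
flight=J52: ELSE → -199
flight=J67: ELSE → -121
flight=J75: ELSE → -5
flight=J78: ELSE → -9
flight=J84: load_pct < 59 and aircraft <> 'B737' → 117
flight=J87: load_pct < 59 and aircraft <> 'B737' → 199
flight=J89: load_pct < 59 and aircraft <> 'B737' → 211
flight=J90: load_pct < 59 and aircraft <> 'B737' → 207
flight=J94: load_pct < 59 and aircraft <> 'B737' → 184
flight=J95: load_pct < 71 → 216

80, 13, -21, 231, -199, -121, -5, -9, 117, 199, 211, 207, 184, 216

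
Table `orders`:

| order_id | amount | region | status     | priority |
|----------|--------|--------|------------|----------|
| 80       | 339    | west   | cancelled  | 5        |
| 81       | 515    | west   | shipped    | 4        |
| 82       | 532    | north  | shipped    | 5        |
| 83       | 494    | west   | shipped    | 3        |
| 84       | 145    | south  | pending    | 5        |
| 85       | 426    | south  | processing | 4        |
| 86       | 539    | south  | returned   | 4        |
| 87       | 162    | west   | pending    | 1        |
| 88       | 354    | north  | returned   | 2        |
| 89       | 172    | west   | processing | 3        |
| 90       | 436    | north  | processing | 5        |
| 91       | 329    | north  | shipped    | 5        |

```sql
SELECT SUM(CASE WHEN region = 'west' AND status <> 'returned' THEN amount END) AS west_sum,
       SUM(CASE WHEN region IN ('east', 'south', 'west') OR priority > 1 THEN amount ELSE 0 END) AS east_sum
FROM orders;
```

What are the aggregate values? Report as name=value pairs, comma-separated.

west_sum=1682, east_sum=4443

[west_sum: region = 'west' AND status <> 'returned']
order_id=80: ✓ → 339
order_id=81: ✓ → 515
order_id=82: ✗
order_id=83: ✓ → 494
order_id=84: ✗
order_id=85: ✗
order_id=86: ✗
order_id=87: ✓ → 162
order_id=88: ✗
order_id=89: ✓ → 172
order_id=90: ✗
order_id=91: ✗
west_sum = 339 + 515 + 494 + 162 + 172 = 1682
—
[east_sum: region IN ('east', 'south', 'west') OR priority > 1]
order_id=80: ✓ → 339
order_id=81: ✓ → 515
order_id=82: ✓ → 532
order_id=83: ✓ → 494
order_id=84: ✓ → 145
order_id=85: ✓ → 426
order_id=86: ✓ → 539
order_id=87: ✓ → 162
order_id=88: ✓ → 354
order_id=89: ✓ → 172
order_id=90: ✓ → 436
order_id=91: ✓ → 329
east_sum = 339 + 515 + 532 + 494 + 145 + 426 + 539 + 162 + 354 + 172 + 436 + 329 = 4443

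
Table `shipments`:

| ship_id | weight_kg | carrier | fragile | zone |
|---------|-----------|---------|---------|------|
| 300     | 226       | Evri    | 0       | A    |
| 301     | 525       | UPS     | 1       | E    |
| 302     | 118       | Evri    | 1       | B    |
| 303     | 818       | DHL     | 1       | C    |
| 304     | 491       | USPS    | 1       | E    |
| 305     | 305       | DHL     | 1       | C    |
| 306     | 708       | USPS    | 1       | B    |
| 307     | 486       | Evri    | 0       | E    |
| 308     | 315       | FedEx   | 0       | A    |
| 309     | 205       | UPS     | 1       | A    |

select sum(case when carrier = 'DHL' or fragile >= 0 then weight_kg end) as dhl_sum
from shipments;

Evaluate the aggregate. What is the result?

ship_id=300: ✓ → 226
ship_id=301: ✓ → 525
ship_id=302: ✓ → 118
ship_id=303: ✓ → 818
ship_id=304: ✓ → 491
ship_id=305: ✓ → 305
ship_id=306: ✓ → 708
ship_id=307: ✓ → 486
ship_id=308: ✓ → 315
ship_id=309: ✓ → 205
dhl_sum = 226 + 525 + 118 + 818 + 491 + 305 + 708 + 486 + 315 + 205 = 4197

4197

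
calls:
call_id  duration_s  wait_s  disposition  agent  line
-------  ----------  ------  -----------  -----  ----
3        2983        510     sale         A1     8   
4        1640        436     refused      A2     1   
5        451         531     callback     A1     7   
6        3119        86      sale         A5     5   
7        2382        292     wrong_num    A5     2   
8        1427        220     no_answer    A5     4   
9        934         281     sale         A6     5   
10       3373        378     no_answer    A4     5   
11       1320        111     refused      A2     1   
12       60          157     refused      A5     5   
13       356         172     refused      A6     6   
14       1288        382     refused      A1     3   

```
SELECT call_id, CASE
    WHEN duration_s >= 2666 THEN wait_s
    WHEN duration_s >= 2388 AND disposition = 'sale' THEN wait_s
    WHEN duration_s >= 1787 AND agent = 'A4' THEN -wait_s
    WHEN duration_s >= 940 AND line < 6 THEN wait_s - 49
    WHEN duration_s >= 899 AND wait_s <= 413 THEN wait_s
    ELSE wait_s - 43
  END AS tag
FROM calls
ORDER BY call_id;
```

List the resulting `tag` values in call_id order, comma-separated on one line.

call_id=3: duration_s >= 2666 → 510
call_id=4: duration_s >= 940 AND line < 6 → 387
call_id=5: ELSE → 488
call_id=6: duration_s >= 2666 → 86
call_id=7: duration_s >= 940 AND line < 6 → 243
call_id=8: duration_s >= 940 AND line < 6 → 171
call_id=9: duration_s >= 899 AND wait_s <= 413 → 281
call_id=10: duration_s >= 2666 → 378
call_id=11: duration_s >= 940 AND line < 6 → 62
call_id=12: ELSE → 114
call_id=13: ELSE → 129
call_id=14: duration_s >= 940 AND line < 6 → 333

510, 387, 488, 86, 243, 171, 281, 378, 62, 114, 129, 333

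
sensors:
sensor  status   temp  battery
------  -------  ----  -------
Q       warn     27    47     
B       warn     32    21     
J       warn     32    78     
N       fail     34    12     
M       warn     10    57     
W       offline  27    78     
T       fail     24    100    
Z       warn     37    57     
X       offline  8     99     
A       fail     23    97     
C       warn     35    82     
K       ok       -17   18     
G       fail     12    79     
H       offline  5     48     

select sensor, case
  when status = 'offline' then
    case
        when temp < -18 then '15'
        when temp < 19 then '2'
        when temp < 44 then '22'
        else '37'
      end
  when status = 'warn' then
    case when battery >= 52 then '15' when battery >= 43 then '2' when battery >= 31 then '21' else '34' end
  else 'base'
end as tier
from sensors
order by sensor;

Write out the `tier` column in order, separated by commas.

sensor=A: status='fail' → outer ELSE → base
sensor=B: status='warn' → inner[ELSE] → 34
sensor=C: status='warn' → inner[battery >= 52] → 15
sensor=G: status='fail' → outer ELSE → base
sensor=H: status='offline' → inner[temp < 19] → 2
sensor=J: status='warn' → inner[battery >= 52] → 15
sensor=K: status='ok' → outer ELSE → base
sensor=M: status='warn' → inner[battery >= 52] → 15
sensor=N: status='fail' → outer ELSE → base
sensor=Q: status='warn' → inner[battery >= 43] → 2
sensor=T: status='fail' → outer ELSE → base
sensor=W: status='offline' → inner[temp < 44] → 22
sensor=X: status='offline' → inner[temp < 19] → 2
sensor=Z: status='warn' → inner[battery >= 52] → 15

base, 34, 15, base, 2, 15, base, 15, base, 2, base, 22, 2, 15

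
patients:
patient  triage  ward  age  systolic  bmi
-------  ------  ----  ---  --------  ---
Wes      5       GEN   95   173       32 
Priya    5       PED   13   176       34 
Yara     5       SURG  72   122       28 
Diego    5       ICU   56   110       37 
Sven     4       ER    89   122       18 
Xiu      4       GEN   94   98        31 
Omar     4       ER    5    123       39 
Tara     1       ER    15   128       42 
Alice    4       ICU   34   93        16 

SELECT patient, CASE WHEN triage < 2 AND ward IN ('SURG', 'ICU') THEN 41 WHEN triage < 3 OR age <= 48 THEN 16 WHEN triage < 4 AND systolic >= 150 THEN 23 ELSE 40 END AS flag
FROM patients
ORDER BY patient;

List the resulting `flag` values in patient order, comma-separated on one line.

patient=Alice: triage < 3 OR age <= 48 → 16
patient=Diego: ELSE → 40
patient=Omar: triage < 3 OR age <= 48 → 16
patient=Priya: triage < 3 OR age <= 48 → 16
patient=Sven: ELSE → 40
patient=Tara: triage < 3 OR age <= 48 → 16
patient=Wes: ELSE → 40
patient=Xiu: ELSE → 40
patient=Yara: ELSE → 40

16, 40, 16, 16, 40, 16, 40, 40, 40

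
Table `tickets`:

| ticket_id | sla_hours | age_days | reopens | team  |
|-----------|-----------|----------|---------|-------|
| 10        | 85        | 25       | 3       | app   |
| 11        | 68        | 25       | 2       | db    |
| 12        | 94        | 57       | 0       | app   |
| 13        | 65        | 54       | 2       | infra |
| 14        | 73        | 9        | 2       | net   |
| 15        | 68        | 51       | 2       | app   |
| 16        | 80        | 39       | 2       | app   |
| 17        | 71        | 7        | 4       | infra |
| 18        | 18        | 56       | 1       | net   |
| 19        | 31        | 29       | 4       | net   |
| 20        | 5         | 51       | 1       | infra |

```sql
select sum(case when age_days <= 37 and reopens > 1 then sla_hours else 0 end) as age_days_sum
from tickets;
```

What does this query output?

ticket_id=10: ✓ → 85
ticket_id=11: ✓ → 68
ticket_id=12: ✗
ticket_id=13: ✗
ticket_id=14: ✓ → 73
ticket_id=15: ✗
ticket_id=16: ✗
ticket_id=17: ✓ → 71
ticket_id=18: ✗
ticket_id=19: ✓ → 31
ticket_id=20: ✗
age_days_sum = 85 + 68 + 73 + 71 + 31 = 328

328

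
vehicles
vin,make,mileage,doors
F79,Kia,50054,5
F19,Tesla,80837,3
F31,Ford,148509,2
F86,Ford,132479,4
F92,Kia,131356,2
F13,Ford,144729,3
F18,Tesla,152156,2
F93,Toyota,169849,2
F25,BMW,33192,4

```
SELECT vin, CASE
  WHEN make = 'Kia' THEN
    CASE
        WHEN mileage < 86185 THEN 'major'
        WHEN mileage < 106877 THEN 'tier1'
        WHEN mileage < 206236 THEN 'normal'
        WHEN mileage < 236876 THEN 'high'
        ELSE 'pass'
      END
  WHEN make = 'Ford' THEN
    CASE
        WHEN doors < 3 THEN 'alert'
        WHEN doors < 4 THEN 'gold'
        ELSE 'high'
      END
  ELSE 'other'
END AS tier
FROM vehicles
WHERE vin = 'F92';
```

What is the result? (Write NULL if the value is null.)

vin = F92: make=Kia, mileage=131356, doors=2.
make='Kia' → inner[mileage < 206236] → normal

normal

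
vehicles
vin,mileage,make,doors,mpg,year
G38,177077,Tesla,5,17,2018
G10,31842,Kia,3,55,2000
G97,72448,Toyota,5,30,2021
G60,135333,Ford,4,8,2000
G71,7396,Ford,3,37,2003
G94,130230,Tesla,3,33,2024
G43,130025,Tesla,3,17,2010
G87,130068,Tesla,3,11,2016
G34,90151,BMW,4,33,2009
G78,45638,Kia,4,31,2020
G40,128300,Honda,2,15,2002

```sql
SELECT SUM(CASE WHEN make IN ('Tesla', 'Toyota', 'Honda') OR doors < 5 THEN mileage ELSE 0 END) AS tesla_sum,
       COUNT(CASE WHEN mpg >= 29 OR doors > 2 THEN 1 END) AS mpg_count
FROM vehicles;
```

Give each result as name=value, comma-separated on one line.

tesla_sum=1078508, mpg_count=10

[tesla_sum: make IN ('Tesla', 'Toyota', 'Honda') OR doors < 5]
vin=G38: ✓ → 177077
vin=G10: ✓ → 31842
vin=G97: ✓ → 72448
vin=G60: ✓ → 135333
vin=G71: ✓ → 7396
vin=G94: ✓ → 130230
vin=G43: ✓ → 130025
vin=G87: ✓ → 130068
vin=G34: ✓ → 90151
vin=G78: ✓ → 45638
vin=G40: ✓ → 128300
tesla_sum = 177077 + 31842 + 72448 + 135333 + 7396 + 130230 + 130025 + 130068 + 90151 + 45638 + 128300 = 1078508
—
[mpg_count: mpg >= 29 OR doors > 2]
vin=G38: ✓ → 1
vin=G10: ✓ → 1
vin=G97: ✓ → 1
vin=G60: ✓ → 1
vin=G71: ✓ → 1
vin=G94: ✓ → 1
vin=G43: ✓ → 1
vin=G87: ✓ → 1
vin=G34: ✓ → 1
vin=G78: ✓ → 1
vin=G40: ✗
mpg_count = COUNT(1, 1, 1, 1, 1, 1, 1, 1, 1, 1) = 10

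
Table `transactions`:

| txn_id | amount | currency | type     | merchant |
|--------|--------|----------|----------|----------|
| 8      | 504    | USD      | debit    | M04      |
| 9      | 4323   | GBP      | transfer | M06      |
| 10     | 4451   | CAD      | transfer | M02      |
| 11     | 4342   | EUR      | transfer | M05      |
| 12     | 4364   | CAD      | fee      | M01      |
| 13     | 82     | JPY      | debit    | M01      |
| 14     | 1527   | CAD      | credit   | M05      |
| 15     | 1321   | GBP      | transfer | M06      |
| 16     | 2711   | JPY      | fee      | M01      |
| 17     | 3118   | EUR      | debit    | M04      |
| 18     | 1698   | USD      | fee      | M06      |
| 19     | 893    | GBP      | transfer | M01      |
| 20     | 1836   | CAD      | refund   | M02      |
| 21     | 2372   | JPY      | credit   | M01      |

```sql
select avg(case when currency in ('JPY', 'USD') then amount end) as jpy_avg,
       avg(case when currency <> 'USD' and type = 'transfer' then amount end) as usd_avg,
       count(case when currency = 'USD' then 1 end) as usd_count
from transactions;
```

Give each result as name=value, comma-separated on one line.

jpy_avg=1473.4, usd_avg=3066, usd_count=2

[jpy_avg: currency in ('JPY', 'USD')]
txn_id=8: ✓ → 504
txn_id=9: ✗
txn_id=10: ✗
txn_id=11: ✗
txn_id=12: ✗
txn_id=13: ✓ → 82
txn_id=14: ✗
txn_id=15: ✗
txn_id=16: ✓ → 2711
txn_id=17: ✗
txn_id=18: ✓ → 1698
txn_id=19: ✗
txn_id=20: ✗
txn_id=21: ✓ → 2372
jpy_avg = (504 + 82 + 2711 + 1698 + 2372) / 5 = 1473.4
—
[usd_avg: currency <> 'USD' and type = 'transfer']
txn_id=8: ✗
txn_id=9: ✓ → 4323
txn_id=10: ✓ → 4451
txn_id=11: ✓ → 4342
txn_id=12: ✗
txn_id=13: ✗
txn_id=14: ✗
txn_id=15: ✓ → 1321
txn_id=16: ✗
txn_id=17: ✗
txn_id=18: ✗
txn_id=19: ✓ → 893
txn_id=20: ✗
txn_id=21: ✗
usd_avg = (4323 + 4451 + 4342 + 1321 + 893) / 5 = 3066
—
[usd_count: currency = 'USD']
txn_id=8: ✓ → 1
txn_id=9: ✗
txn_id=10: ✗
txn_id=11: ✗
txn_id=12: ✗
txn_id=13: ✗
txn_id=14: ✗
txn_id=15: ✗
txn_id=16: ✗
txn_id=17: ✗
txn_id=18: ✓ → 1
txn_id=19: ✗
txn_id=20: ✗
txn_id=21: ✗
usd_count = COUNT(1, 1) = 2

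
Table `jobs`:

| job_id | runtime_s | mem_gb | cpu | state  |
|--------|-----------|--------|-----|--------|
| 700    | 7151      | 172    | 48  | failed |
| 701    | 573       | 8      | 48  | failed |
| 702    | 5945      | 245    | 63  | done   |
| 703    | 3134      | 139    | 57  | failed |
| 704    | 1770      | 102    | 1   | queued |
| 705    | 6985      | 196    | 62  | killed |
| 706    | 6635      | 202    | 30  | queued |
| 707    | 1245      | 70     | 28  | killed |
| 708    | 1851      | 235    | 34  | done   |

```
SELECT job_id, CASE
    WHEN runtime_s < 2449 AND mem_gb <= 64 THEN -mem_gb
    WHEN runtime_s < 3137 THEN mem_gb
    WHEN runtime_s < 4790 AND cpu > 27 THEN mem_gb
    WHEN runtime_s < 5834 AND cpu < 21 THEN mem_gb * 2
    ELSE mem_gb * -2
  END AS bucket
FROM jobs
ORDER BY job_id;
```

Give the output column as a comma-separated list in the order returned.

job_id=700: ELSE → -344
job_id=701: runtime_s < 2449 AND mem_gb <= 64 → -8
job_id=702: ELSE → -490
job_id=703: runtime_s < 3137 → 139
job_id=704: runtime_s < 3137 → 102
job_id=705: ELSE → -392
job_id=706: ELSE → -404
job_id=707: runtime_s < 3137 → 70
job_id=708: runtime_s < 3137 → 235

-344, -8, -490, 139, 102, -392, -404, 70, 235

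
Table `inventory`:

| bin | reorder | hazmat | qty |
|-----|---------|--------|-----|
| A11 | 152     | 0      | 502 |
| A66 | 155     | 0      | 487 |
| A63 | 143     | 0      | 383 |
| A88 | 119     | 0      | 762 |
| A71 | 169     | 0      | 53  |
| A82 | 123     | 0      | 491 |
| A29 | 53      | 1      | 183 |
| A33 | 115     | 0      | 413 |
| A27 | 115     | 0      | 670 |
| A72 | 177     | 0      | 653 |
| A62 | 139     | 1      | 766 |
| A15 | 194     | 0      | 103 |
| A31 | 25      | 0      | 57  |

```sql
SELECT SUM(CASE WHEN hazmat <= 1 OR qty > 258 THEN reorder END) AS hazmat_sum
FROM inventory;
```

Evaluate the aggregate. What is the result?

1679

bin=A11: ✓ → 152
bin=A66: ✓ → 155
bin=A63: ✓ → 143
bin=A88: ✓ → 119
bin=A71: ✓ → 169
bin=A82: ✓ → 123
bin=A29: ✓ → 53
bin=A33: ✓ → 115
bin=A27: ✓ → 115
bin=A72: ✓ → 177
bin=A62: ✓ → 139
bin=A15: ✓ → 194
bin=A31: ✓ → 25
hazmat_sum = 152 + 155 + 143 + 119 + 169 + 123 + 53 + 115 + 115 + 177 + 139 + 194 + 25 = 1679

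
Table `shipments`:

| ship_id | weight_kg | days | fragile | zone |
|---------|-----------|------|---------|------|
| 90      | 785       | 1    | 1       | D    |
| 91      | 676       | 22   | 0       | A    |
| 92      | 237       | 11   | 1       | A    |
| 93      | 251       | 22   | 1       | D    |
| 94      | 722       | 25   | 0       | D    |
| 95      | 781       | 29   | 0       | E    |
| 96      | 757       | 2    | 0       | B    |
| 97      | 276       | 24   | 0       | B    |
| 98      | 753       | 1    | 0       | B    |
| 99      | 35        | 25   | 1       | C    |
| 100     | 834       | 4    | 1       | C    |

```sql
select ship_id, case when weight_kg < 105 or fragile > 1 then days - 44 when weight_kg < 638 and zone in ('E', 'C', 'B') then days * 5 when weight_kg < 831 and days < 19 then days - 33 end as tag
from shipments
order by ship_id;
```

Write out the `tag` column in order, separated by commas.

ship_id=90: weight_kg < 831 and days < 19 → -32
ship_id=91: (no match → NULL) → NULL
ship_id=92: weight_kg < 831 and days < 19 → -22
ship_id=93: (no match → NULL) → NULL
ship_id=94: (no match → NULL) → NULL
ship_id=95: (no match → NULL) → NULL
ship_id=96: weight_kg < 831 and days < 19 → -31
ship_id=97: weight_kg < 638 and zone in ('E', 'C', 'B') → 120
ship_id=98: weight_kg < 831 and days < 19 → -32
ship_id=99: weight_kg < 105 or fragile > 1 → -19
ship_id=100: (no match → NULL) → NULL

-32, NULL, -22, NULL, NULL, NULL, -31, 120, -32, -19, NULL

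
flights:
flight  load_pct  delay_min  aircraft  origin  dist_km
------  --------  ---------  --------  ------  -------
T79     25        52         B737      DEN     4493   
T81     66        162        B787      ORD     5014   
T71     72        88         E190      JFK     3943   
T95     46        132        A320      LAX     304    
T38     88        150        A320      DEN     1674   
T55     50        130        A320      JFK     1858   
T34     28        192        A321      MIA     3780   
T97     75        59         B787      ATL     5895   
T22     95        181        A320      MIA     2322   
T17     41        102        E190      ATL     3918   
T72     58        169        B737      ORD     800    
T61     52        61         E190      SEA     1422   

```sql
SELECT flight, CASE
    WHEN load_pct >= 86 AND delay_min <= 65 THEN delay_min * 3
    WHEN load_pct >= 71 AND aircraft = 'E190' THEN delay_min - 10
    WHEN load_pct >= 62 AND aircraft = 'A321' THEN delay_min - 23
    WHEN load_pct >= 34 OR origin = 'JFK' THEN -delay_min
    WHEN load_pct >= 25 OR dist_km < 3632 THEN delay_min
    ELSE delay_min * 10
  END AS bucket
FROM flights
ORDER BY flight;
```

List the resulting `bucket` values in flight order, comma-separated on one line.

-102, -181, 192, -150, -130, -61, 78, -169, 52, -162, -132, -59

flight=T17: load_pct >= 34 OR origin = 'JFK' → -102
flight=T22: load_pct >= 34 OR origin = 'JFK' → -181
flight=T34: load_pct >= 25 OR dist_km < 3632 → 192
flight=T38: load_pct >= 34 OR origin = 'JFK' → -150
flight=T55: load_pct >= 34 OR origin = 'JFK' → -130
flight=T61: load_pct >= 34 OR origin = 'JFK' → -61
flight=T71: load_pct >= 71 AND aircraft = 'E190' → 78
flight=T72: load_pct >= 34 OR origin = 'JFK' → -169
flight=T79: load_pct >= 25 OR dist_km < 3632 → 52
flight=T81: load_pct >= 34 OR origin = 'JFK' → -162
flight=T95: load_pct >= 34 OR origin = 'JFK' → -132
flight=T97: load_pct >= 34 OR origin = 'JFK' → -59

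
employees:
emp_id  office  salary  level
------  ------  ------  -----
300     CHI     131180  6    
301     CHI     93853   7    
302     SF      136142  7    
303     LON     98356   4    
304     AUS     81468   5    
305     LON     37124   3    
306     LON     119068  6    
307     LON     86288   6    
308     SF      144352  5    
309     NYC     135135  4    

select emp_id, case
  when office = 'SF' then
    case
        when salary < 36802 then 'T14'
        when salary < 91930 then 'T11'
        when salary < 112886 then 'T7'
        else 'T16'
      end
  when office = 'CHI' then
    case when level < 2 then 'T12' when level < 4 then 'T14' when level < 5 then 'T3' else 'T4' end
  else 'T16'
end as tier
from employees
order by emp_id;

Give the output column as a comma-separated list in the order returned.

emp_id=300: office='CHI' → inner[ELSE] → T4
emp_id=301: office='CHI' → inner[ELSE] → T4
emp_id=302: office='SF' → inner[ELSE] → T16
emp_id=303: office='LON' → outer ELSE → T16
emp_id=304: office='AUS' → outer ELSE → T16
emp_id=305: office='LON' → outer ELSE → T16
emp_id=306: office='LON' → outer ELSE → T16
emp_id=307: office='LON' → outer ELSE → T16
emp_id=308: office='SF' → inner[ELSE] → T16
emp_id=309: office='NYC' → outer ELSE → T16

T4, T4, T16, T16, T16, T16, T16, T16, T16, T16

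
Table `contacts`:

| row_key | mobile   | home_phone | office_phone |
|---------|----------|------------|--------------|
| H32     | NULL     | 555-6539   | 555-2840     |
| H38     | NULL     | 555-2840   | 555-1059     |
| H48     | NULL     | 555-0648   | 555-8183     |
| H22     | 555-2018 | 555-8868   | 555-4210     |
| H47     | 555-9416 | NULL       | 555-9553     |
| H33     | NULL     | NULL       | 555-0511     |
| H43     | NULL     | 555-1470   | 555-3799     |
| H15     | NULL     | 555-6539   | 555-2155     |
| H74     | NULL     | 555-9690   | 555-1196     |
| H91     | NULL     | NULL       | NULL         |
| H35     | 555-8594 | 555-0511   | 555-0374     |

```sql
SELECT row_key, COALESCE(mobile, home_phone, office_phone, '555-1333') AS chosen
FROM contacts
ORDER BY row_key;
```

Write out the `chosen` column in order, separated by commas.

555-6539, 555-2018, 555-6539, 555-0511, 555-8594, 555-2840, 555-1470, 555-9416, 555-0648, 555-9690, 555-1333

row_key=H15: mobile=NULL, home_phone=555-6539 → 555-6539
row_key=H22: mobile=555-2018 → 555-2018
row_key=H32: mobile=NULL, home_phone=555-6539 → 555-6539
row_key=H33: mobile=NULL, home_phone=NULL, office_phone=555-0511 → 555-0511
row_key=H35: mobile=555-8594 → 555-8594
row_key=H38: mobile=NULL, home_phone=555-2840 → 555-2840
row_key=H43: mobile=NULL, home_phone=555-1470 → 555-1470
row_key=H47: mobile=555-9416 → 555-9416
row_key=H48: mobile=NULL, home_phone=555-0648 → 555-0648
row_key=H74: mobile=NULL, home_phone=555-9690 → 555-9690
row_key=H91: mobile=NULL, home_phone=NULL, office_phone=NULL, → literal 555-1333 → 555-1333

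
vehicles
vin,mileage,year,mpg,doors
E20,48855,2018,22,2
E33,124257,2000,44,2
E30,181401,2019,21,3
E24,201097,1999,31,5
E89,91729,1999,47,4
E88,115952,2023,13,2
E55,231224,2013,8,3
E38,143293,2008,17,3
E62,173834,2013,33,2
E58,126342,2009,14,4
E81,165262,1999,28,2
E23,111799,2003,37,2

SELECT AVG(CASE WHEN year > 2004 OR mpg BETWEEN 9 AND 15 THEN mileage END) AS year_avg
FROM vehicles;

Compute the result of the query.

145843

vin=E20: ✓ → 48855
vin=E33: ✗
vin=E30: ✓ → 181401
vin=E24: ✗
vin=E89: ✗
vin=E88: ✓ → 115952
vin=E55: ✓ → 231224
vin=E38: ✓ → 143293
vin=E62: ✓ → 173834
vin=E58: ✓ → 126342
vin=E81: ✗
vin=E23: ✗
year_avg = (48855 + 181401 + 115952 + 231224 + 143293 + 173834 + 126342) / 7 = 145843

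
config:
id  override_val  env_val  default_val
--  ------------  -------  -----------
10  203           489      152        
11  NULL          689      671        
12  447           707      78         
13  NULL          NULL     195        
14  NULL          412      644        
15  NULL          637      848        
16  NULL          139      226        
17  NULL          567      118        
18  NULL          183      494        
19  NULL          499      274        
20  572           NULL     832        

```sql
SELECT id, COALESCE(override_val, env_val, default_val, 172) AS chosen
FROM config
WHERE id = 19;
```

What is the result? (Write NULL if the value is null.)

id = 19: override_val=NULL, env_val=499, default_val=274.
override_val=NULL, env_val=499 → 499

499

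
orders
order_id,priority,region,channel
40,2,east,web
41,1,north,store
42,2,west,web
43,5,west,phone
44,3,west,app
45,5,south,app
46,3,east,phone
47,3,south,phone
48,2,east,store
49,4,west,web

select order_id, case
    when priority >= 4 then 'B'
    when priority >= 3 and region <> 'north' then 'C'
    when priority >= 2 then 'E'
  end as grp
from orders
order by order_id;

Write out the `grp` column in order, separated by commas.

E, NULL, E, B, C, B, C, C, E, B

order_id=40: priority >= 2 → E
order_id=41: (no match → NULL) → NULL
order_id=42: priority >= 2 → E
order_id=43: priority >= 4 → B
order_id=44: priority >= 3 and region <> 'north' → C
order_id=45: priority >= 4 → B
order_id=46: priority >= 3 and region <> 'north' → C
order_id=47: priority >= 3 and region <> 'north' → C
order_id=48: priority >= 2 → E
order_id=49: priority >= 4 → B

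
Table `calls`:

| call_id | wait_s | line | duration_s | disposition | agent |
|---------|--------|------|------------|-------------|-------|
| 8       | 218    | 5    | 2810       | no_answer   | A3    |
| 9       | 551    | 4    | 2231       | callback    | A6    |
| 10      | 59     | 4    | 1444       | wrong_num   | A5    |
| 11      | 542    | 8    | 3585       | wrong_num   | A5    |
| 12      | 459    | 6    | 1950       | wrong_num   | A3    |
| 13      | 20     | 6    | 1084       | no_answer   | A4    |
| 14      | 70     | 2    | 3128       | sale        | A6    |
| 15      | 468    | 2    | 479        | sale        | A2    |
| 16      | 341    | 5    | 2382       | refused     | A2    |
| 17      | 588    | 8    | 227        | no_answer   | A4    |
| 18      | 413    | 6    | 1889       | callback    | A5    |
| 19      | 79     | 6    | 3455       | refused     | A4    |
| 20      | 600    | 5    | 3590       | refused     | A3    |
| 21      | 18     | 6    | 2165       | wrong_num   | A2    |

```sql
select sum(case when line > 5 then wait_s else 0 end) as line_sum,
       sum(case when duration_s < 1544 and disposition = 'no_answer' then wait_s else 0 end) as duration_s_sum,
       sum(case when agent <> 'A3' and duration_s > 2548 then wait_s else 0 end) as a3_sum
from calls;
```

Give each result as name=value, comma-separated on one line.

line_sum=2119, duration_s_sum=608, a3_sum=691

[line_sum: line > 5]
call_id=8: ✗
call_id=9: ✗
call_id=10: ✗
call_id=11: ✓ → 542
call_id=12: ✓ → 459
call_id=13: ✓ → 20
call_id=14: ✗
call_id=15: ✗
call_id=16: ✗
call_id=17: ✓ → 588
call_id=18: ✓ → 413
call_id=19: ✓ → 79
call_id=20: ✗
call_id=21: ✓ → 18
line_sum = 542 + 459 + 20 + 588 + 413 + 79 + 18 = 2119
—
[duration_s_sum: duration_s < 1544 and disposition = 'no_answer']
call_id=8: ✗
call_id=9: ✗
call_id=10: ✗
call_id=11: ✗
call_id=12: ✗
call_id=13: ✓ → 20
call_id=14: ✗
call_id=15: ✗
call_id=16: ✗
call_id=17: ✓ → 588
call_id=18: ✗
call_id=19: ✗
call_id=20: ✗
call_id=21: ✗
duration_s_sum = 20 + 588 = 608
—
[a3_sum: agent <> 'A3' and duration_s > 2548]
call_id=8: ✗
call_id=9: ✗
call_id=10: ✗
call_id=11: ✓ → 542
call_id=12: ✗
call_id=13: ✗
call_id=14: ✓ → 70
call_id=15: ✗
call_id=16: ✗
call_id=17: ✗
call_id=18: ✗
call_id=19: ✓ → 79
call_id=20: ✗
call_id=21: ✗
a3_sum = 542 + 70 + 79 = 691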